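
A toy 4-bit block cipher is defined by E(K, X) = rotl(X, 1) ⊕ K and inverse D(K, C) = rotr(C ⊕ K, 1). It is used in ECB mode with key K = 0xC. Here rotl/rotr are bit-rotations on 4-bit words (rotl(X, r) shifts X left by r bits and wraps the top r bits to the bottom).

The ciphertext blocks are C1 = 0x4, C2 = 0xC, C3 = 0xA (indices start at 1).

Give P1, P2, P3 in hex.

P1 = 0x4, P2 = 0x0, P3 = 0x3

ECB decryption: P_i = D(K, C_i).
P1: D(K, 0x4) = 0x4.
P2: D(K, 0xC) = 0x0.
P3: D(K, 0xA) = 0x3.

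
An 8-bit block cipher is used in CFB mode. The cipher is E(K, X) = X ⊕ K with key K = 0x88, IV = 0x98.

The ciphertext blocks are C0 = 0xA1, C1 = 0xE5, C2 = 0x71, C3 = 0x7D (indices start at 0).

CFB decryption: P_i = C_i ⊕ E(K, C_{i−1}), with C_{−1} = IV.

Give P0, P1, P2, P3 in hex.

P0: E(K, 0x98) = 0x10; 0xA1 ⊕ 0x10 = 0xB1.
P1: E(K, 0xA1) = 0x29; 0xE5 ⊕ 0x29 = 0xCC.
P2: E(K, 0xE5) = 0x6D; 0x71 ⊕ 0x6D = 0x1C.
P3: E(K, 0x71) = 0xF9; 0x7D ⊕ 0xF9 = 0x84.

P0 = 0xB1, P1 = 0xCC, P2 = 0x1C, P3 = 0x84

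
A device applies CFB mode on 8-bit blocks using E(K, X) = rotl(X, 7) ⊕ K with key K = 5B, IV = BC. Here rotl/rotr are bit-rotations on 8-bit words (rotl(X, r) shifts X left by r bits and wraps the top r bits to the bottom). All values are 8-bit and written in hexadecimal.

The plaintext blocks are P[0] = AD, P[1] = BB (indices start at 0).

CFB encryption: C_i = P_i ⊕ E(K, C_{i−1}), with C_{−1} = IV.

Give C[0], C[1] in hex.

C[0]: E(K, BC) = 05; AD ⊕ 05 = A8.
C[1]: E(K, A8) = 0F; BB ⊕ 0F = B4.

C[0] = A8, C[1] = B4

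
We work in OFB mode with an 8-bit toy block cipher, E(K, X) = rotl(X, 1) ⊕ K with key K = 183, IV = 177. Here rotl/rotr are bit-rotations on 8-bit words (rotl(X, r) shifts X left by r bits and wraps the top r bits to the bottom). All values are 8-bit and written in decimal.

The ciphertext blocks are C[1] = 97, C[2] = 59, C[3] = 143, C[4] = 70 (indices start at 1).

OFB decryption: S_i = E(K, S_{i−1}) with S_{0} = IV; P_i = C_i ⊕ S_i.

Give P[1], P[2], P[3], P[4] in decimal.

P[1]: S = E(K, 177) = 212; 97 ⊕ 212 = 181.
P[2]: S = E(K, 212) = 30; 59 ⊕ 30 = 37.
P[3]: S = E(K, 30) = 139; 143 ⊕ 139 = 4.
P[4]: S = E(K, 139) = 160; 70 ⊕ 160 = 230.

P[1] = 181, P[2] = 37, P[3] = 4, P[4] = 230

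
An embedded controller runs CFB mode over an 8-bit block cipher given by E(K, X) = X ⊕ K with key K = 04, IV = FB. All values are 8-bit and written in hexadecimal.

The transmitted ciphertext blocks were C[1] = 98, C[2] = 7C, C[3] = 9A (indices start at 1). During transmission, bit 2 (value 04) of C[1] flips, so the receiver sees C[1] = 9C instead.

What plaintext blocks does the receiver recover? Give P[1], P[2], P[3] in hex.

CFB decryption: P_i = C_i ⊕ E(K, C_{i−1}), with C_{0} = IV.
Only C[1] changed, to 9C. In CFB, a change in C_i flips the same bit in P_i and garbles P_{i+1}. Decrypting the received ciphertext:
P[1]: E(K, FB) = FF; 9C ⊕ FF = 63.
P[2]: E(K, 9C) = 98; 7C ⊕ 98 = E4.
P[3]: E(K, 7C) = 78; 9A ⊕ 78 = E2.
Blocks that differ from the original plaintext: P[1], P[2].

P[1] = 63, P[2] = E4, P[3] = E2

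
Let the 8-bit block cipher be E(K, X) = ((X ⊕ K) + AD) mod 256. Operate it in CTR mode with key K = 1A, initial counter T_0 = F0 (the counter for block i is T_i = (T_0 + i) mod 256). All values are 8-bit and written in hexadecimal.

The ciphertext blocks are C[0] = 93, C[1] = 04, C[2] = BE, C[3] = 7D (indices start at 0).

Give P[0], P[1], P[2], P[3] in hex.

CTR decryption: S_i = E(K, T_i) where T_i is the counter for block i; P_i = C_i ⊕ S_i.
P[0]: T = F0, S = E(K, T) = 97; 93 ⊕ 97 = 04.
P[1]: T = F1, S = E(K, T) = 98; 04 ⊕ 98 = 9C.
P[2]: T = F2, S = E(K, T) = 95; BE ⊕ 95 = 2B.
P[3]: T = F3, S = E(K, T) = 96; 7D ⊕ 96 = EB.

P[0] = 04, P[1] = 9C, P[2] = 2B, P[3] = EB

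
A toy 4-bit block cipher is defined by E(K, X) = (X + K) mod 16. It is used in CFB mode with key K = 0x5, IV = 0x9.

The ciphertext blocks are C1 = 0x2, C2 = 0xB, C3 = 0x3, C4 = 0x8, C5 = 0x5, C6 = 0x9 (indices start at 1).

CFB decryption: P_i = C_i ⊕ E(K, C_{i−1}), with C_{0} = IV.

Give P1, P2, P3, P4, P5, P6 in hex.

P1: E(K, 0x9) = 0xE; 0x2 ⊕ 0xE = 0xC.
P2: E(K, 0x2) = 0x7; 0xB ⊕ 0x7 = 0xC.
P3: E(K, 0xB) = 0x0; 0x3 ⊕ 0x0 = 0x3.
P4: E(K, 0x3) = 0x8; 0x8 ⊕ 0x8 = 0x0.
P5: E(K, 0x8) = 0xD; 0x5 ⊕ 0xD = 0x8.
P6: E(K, 0x5) = 0xA; 0x9 ⊕ 0xA = 0x3.

P1 = 0xC, P2 = 0xC, P3 = 0x3, P4 = 0x0, P5 = 0x8, P6 = 0x3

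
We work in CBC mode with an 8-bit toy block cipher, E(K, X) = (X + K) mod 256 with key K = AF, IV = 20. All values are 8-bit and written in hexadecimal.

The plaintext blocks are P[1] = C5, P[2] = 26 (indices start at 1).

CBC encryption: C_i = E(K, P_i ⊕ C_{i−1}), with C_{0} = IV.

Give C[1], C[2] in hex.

C[1]: P[1] ⊕ 20 = E5; E(K, E5) = 94.
C[2]: P[2] ⊕ 94 = B2; E(K, B2) = 61.

C[1] = 94, C[2] = 61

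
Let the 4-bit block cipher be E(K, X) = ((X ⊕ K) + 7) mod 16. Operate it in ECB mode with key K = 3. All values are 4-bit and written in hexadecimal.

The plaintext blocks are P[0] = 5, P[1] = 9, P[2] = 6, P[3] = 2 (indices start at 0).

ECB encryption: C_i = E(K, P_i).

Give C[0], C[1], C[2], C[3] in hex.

C[0] = D, C[1] = 1, C[2] = C, C[3] = 8

C[0]: E(K, 5) = D.
C[1]: E(K, 9) = 1.
C[2]: E(K, 6) = C.
C[3]: E(K, 2) = 8.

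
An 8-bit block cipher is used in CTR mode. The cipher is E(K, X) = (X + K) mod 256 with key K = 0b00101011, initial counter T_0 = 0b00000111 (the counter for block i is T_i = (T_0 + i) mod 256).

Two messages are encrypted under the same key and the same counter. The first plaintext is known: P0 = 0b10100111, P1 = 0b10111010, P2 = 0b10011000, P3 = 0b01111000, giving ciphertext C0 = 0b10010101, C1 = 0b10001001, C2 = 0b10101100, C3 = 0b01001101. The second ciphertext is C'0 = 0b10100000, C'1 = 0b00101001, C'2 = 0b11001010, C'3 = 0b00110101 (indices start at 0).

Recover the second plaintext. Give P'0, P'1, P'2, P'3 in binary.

P'0 = 0b10010010, P'1 = 0b00011010, P'2 = 0b11111110, P'3 = 0b00000000

In CTR with a reused counter, both messages share the same keystream S_i, so C_i ⊕ C'_i = P_i ⊕ P'_i and thus P'_i = P_i ⊕ C_i ⊕ C'_i.
P'0: 0b10100111 ⊕ 0b10010101 ⊕ 0b10100000 = 0b10010010.
P'1: 0b10111010 ⊕ 0b10001001 ⊕ 0b00101001 = 0b00011010.
P'2: 0b10011000 ⊕ 0b10101100 ⊕ 0b11001010 = 0b11111110.
P'3: 0b01111000 ⊕ 0b01001101 ⊕ 0b00110101 = 0b00000000.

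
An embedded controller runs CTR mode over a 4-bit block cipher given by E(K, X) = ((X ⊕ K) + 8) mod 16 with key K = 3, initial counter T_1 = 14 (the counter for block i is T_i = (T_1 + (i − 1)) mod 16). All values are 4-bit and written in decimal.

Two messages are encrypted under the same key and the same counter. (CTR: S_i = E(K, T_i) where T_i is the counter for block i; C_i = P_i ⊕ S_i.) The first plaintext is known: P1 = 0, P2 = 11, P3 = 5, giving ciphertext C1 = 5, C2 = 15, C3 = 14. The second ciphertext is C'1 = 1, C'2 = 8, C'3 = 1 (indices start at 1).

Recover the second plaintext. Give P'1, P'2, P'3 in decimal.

P'1 = 4, P'2 = 12, P'3 = 10

In CTR with a reused counter, both messages share the same keystream S_i, so C_i ⊕ C'_i = P_i ⊕ P'_i and thus P'_i = P_i ⊕ C_i ⊕ C'_i.
P'1: 0 ⊕ 5 ⊕ 1 = 4.
P'2: 11 ⊕ 15 ⊕ 8 = 12.
P'3: 5 ⊕ 14 ⊕ 1 = 10.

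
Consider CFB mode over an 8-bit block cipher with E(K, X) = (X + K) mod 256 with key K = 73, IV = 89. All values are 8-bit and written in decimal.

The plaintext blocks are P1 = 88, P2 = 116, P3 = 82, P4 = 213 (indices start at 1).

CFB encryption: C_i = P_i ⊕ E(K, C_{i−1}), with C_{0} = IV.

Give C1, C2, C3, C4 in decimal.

C1: E(K, 89) = 162; 88 ⊕ 162 = 250.
C2: E(K, 250) = 67; 116 ⊕ 67 = 55.
C3: E(K, 55) = 128; 82 ⊕ 128 = 210.
C4: E(K, 210) = 27; 213 ⊕ 27 = 206.

C1 = 250, C2 = 55, C3 = 210, C4 = 206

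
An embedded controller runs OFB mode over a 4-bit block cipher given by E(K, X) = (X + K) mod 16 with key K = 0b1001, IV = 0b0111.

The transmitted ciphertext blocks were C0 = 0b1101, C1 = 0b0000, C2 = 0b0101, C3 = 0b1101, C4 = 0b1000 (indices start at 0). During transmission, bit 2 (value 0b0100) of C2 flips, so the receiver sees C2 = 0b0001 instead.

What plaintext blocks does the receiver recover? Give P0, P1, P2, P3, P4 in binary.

P0 = 0b1101, P1 = 0b1001, P2 = 0b0011, P3 = 0b0110, P4 = 0b1100

OFB decryption: S_i = E(K, S_{i−1}) with S_{−1} = IV; P_i = C_i ⊕ S_i.
Only C2 changed, to 0b0001. In OFB, a change in C_i flips the same bit in P_i only; the keystream is unaffected. Decrypting the received ciphertext:
P0: S = E(K, 0b0111) = 0b0000; 0b1101 ⊕ 0b0000 = 0b1101.
P1: S = E(K, 0b0000) = 0b1001; 0b0000 ⊕ 0b1001 = 0b1001.
P2: S = E(K, 0b1001) = 0b0010; 0b0001 ⊕ 0b0010 = 0b0011.
P3: S = E(K, 0b0010) = 0b1011; 0b1101 ⊕ 0b1011 = 0b0110.
P4: S = E(K, 0b1011) = 0b0100; 0b1000 ⊕ 0b0100 = 0b1100.
Blocks that differ from the original plaintext: P2.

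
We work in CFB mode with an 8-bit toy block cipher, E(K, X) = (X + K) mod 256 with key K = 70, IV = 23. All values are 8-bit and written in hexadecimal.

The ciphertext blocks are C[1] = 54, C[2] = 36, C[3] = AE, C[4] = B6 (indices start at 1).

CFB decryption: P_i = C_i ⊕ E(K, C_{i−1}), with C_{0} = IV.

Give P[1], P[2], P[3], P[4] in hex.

P[1] = C7, P[2] = F2, P[3] = 08, P[4] = A8

P[1]: E(K, 23) = 93; 54 ⊕ 93 = C7.
P[2]: E(K, 54) = C4; 36 ⊕ C4 = F2.
P[3]: E(K, 36) = A6; AE ⊕ A6 = 08.
P[4]: E(K, AE) = 1E; B6 ⊕ 1E = A8.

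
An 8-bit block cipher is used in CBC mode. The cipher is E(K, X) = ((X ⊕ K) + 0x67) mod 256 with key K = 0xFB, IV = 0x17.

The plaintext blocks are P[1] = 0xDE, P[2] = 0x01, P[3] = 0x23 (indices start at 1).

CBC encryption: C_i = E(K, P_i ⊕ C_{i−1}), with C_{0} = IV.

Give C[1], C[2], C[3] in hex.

C[1]: P[1] ⊕ 0x17 = 0xC9; E(K, 0xC9) = 0x99.
C[2]: P[2] ⊕ 0x99 = 0x98; E(K, 0x98) = 0xCA.
C[3]: P[3] ⊕ 0xCA = 0xE9; E(K, 0xE9) = 0x79.

C[1] = 0x99, C[2] = 0xCA, C[3] = 0x79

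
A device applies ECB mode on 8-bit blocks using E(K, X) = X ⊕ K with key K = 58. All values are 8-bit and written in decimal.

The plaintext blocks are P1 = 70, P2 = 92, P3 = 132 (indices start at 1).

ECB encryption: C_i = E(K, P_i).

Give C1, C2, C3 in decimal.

C1 = 124, C2 = 102, C3 = 190

C1: E(K, 70) = 124.
C2: E(K, 92) = 102.
C3: E(K, 132) = 190.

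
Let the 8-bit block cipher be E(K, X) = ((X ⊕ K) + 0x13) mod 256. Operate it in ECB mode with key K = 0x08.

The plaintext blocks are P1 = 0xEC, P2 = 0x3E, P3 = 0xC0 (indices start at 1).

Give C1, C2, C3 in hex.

ECB encryption: C_i = E(K, P_i).
C1: E(K, 0xEC) = 0xF7.
C2: E(K, 0x3E) = 0x49.
C3: E(K, 0xC0) = 0xDB.

C1 = 0xF7, C2 = 0x49, C3 = 0xDB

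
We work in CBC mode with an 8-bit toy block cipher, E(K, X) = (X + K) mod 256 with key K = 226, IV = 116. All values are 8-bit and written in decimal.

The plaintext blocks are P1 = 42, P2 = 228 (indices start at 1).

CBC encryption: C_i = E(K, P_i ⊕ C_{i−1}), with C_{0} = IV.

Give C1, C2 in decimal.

C1 = 64, C2 = 134

C1: P1 ⊕ 116 = 94; E(K, 94) = 64.
C2: P2 ⊕ 64 = 164; E(K, 164) = 134.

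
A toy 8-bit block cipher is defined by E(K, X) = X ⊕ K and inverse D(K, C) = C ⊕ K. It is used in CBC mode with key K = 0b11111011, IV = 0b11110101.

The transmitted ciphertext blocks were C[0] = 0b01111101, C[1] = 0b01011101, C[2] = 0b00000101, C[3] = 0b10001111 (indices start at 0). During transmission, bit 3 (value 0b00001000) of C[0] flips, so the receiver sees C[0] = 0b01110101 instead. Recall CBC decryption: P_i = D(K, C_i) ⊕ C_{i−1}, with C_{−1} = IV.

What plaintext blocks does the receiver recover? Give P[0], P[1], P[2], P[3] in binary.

P[0] = 0b01111011, P[1] = 0b11010011, P[2] = 0b10100011, P[3] = 0b01110001

Only C[0] changed, to 0b01110101. In CBC, a change in C_i garbles P_i and flips the same bit in P_{i+1}. Decrypting the received ciphertext:
P[0]: D(K, 0b01110101) = 0b10001110; 0b10001110 ⊕ 0b11110101 = 0b01111011.
P[1]: D(K, 0b01011101) = 0b10100110; 0b10100110 ⊕ 0b01110101 = 0b11010011.
P[2]: D(K, 0b00000101) = 0b11111110; 0b11111110 ⊕ 0b01011101 = 0b10100011.
P[3]: D(K, 0b10001111) = 0b01110100; 0b01110100 ⊕ 0b00000101 = 0b01110001.
Blocks that differ from the original plaintext: P[0], P[1].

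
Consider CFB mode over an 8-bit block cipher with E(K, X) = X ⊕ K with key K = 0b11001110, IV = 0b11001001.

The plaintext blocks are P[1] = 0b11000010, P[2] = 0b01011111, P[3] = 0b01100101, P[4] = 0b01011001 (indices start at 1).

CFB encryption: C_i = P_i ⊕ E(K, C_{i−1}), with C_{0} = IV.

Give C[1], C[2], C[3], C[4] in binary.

C[1] = 0b11000101, C[2] = 0b01010100, C[3] = 0b11111111, C[4] = 0b01101000

C[1]: E(K, 0b11001001) = 0b00000111; 0b11000010 ⊕ 0b00000111 = 0b11000101.
C[2]: E(K, 0b11000101) = 0b00001011; 0b01011111 ⊕ 0b00001011 = 0b01010100.
C[3]: E(K, 0b01010100) = 0b10011010; 0b01100101 ⊕ 0b10011010 = 0b11111111.
C[4]: E(K, 0b11111111) = 0b00110001; 0b01011001 ⊕ 0b00110001 = 0b01101000.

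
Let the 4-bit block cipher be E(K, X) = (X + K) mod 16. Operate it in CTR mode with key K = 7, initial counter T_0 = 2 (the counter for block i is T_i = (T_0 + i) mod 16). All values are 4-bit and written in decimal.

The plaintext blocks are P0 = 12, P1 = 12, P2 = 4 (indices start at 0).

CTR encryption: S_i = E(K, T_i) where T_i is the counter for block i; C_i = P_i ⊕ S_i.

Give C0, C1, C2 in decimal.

C0 = 5, C1 = 6, C2 = 15

C0: T = 2, S = E(K, T) = 9; 12 ⊕ 9 = 5.
C1: T = 3, S = E(K, T) = 10; 12 ⊕ 10 = 6.
C2: T = 4, S = E(K, T) = 11; 4 ⊕ 11 = 15.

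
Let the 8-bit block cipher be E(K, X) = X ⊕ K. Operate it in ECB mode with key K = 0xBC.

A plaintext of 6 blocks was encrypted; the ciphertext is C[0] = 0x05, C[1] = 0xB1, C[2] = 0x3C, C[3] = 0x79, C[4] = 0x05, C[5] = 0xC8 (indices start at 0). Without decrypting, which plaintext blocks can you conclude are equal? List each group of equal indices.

ECB encrypts each block independently with the same key, so equal ciphertext blocks imply equal plaintext blocks.
C[0] = C[4] = 0x05, so P[0] = P[4].

P[0] = P[4]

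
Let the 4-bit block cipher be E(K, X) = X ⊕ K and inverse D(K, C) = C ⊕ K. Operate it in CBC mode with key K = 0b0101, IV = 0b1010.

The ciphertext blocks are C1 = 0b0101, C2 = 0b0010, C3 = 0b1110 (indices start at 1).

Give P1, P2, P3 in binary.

CBC decryption: P_i = D(K, C_i) ⊕ C_{i−1}, with C_{0} = IV.
P1: D(K, 0b0101) = 0b0000; 0b0000 ⊕ 0b1010 = 0b1010.
P2: D(K, 0b0010) = 0b0111; 0b0111 ⊕ 0b0101 = 0b0010.
P3: D(K, 0b1110) = 0b1011; 0b1011 ⊕ 0b0010 = 0b1001.

P1 = 0b1010, P2 = 0b0010, P3 = 0b1001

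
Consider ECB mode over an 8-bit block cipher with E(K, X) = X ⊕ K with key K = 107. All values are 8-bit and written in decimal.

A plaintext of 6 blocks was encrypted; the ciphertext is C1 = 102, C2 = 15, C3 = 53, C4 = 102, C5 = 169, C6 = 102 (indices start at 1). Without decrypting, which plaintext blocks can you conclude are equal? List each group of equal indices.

P1 = P4 = P6

ECB encrypts each block independently with the same key, so equal ciphertext blocks imply equal plaintext blocks.
C1 = C4 = C6 = 102, so P1 = P4 = P6.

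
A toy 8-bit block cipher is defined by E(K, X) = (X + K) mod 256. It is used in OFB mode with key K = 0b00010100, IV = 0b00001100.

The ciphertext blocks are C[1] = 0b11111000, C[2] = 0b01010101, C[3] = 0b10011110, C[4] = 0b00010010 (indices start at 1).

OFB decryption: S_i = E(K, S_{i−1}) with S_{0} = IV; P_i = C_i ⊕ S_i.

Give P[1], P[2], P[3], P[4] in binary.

P[1] = 0b11011000, P[2] = 0b01100001, P[3] = 0b11010110, P[4] = 0b01001110

P[1]: S = E(K, 0b00001100) = 0b00100000; 0b11111000 ⊕ 0b00100000 = 0b11011000.
P[2]: S = E(K, 0b00100000) = 0b00110100; 0b01010101 ⊕ 0b00110100 = 0b01100001.
P[3]: S = E(K, 0b00110100) = 0b01001000; 0b10011110 ⊕ 0b01001000 = 0b11010110.
P[4]: S = E(K, 0b01001000) = 0b01011100; 0b00010010 ⊕ 0b01011100 = 0b01001110.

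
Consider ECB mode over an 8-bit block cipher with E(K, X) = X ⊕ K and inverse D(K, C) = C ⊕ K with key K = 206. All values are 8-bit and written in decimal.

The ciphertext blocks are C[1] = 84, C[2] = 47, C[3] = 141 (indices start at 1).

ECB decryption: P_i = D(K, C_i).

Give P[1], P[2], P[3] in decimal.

P[1] = 154, P[2] = 225, P[3] = 67

P[1]: D(K, 84) = 154.
P[2]: D(K, 47) = 225.
P[3]: D(K, 141) = 67.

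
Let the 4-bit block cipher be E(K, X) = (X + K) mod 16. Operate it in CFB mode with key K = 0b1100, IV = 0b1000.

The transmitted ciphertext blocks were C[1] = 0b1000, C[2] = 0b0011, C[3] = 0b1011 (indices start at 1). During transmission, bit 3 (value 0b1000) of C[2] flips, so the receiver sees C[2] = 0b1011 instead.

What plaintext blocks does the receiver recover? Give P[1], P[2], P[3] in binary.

CFB decryption: P_i = C_i ⊕ E(K, C_{i−1}), with C_{0} = IV.
Only C[2] changed, to 0b1011. In CFB, a change in C_i flips the same bit in P_i and garbles P_{i+1}. Decrypting the received ciphertext:
P[1]: E(K, 0b1000) = 0b0100; 0b1000 ⊕ 0b0100 = 0b1100.
P[2]: E(K, 0b1000) = 0b0100; 0b1011 ⊕ 0b0100 = 0b1111.
P[3]: E(K, 0b1011) = 0b0111; 0b1011 ⊕ 0b0111 = 0b1100.
Blocks that differ from the original plaintext: P[2], P[3].

P[1] = 0b1100, P[2] = 0b1111, P[3] = 0b1100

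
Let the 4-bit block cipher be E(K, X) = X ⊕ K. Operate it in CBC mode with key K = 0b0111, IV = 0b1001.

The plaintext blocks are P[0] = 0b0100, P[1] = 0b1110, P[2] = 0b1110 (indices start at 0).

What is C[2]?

CBC encryption: C_i = E(K, P_i ⊕ C_{i−1}), with C_{−1} = IV.
C[0]: P[0] ⊕ 0b1001 = 0b1101; E(K, 0b1101) = 0b1010.
C[1]: P[1] ⊕ 0b1010 = 0b0100; E(K, 0b0100) = 0b0011.
C[2]: P[2] ⊕ 0b0011 = 0b1101; E(K, 0b1101) = 0b1010.

C[2] = 0b1010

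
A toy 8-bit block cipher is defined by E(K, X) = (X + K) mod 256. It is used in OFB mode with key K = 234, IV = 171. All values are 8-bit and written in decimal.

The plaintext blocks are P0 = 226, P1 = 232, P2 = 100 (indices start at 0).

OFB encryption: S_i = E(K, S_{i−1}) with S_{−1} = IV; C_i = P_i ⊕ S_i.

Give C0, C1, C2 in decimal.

C0: S = E(K, 171) = 149; 226 ⊕ 149 = 119.
C1: S = E(K, 149) = 127; 232 ⊕ 127 = 151.
C2: S = E(K, 127) = 105; 100 ⊕ 105 = 13.

C0 = 119, C1 = 151, C2 = 13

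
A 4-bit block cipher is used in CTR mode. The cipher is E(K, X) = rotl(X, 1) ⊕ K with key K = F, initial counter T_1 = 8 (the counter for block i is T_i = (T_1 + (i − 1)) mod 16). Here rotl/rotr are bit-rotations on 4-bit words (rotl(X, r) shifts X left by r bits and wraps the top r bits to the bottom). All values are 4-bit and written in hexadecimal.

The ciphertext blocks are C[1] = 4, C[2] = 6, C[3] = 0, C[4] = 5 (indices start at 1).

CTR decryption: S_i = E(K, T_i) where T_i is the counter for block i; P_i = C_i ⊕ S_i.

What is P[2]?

P[2] = A

P[2]: T = 9, S = E(K, T) = C; 6 ⊕ C = A.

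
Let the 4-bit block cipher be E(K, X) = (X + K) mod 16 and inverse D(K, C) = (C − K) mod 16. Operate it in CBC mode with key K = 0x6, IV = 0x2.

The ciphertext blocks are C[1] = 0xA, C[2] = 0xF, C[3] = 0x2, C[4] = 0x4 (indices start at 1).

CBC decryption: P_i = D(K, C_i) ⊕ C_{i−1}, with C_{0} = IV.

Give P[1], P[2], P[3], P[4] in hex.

P[1]: D(K, 0xA) = 0x4; 0x4 ⊕ 0x2 = 0x6.
P[2]: D(K, 0xF) = 0x9; 0x9 ⊕ 0xA = 0x3.
P[3]: D(K, 0x2) = 0xC; 0xC ⊕ 0xF = 0x3.
P[4]: D(K, 0x4) = 0xE; 0xE ⊕ 0x2 = 0xC.

P[1] = 0x6, P[2] = 0x3, P[3] = 0x3, P[4] = 0xC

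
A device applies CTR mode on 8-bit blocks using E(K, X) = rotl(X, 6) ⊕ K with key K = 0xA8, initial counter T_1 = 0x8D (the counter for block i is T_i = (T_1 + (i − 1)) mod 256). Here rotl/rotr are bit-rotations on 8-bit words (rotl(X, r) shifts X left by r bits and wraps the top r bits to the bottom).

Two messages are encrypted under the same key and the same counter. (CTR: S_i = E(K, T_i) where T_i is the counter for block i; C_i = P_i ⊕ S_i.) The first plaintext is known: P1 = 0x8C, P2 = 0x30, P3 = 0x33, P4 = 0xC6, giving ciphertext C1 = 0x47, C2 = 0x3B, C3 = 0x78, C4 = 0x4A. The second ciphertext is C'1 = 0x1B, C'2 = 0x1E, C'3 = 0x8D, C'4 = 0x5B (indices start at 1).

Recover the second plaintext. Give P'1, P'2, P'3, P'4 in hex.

P'1 = 0xD0, P'2 = 0x15, P'3 = 0xC6, P'4 = 0xD7

In CTR with a reused counter, both messages share the same keystream S_i, so C_i ⊕ C'_i = P_i ⊕ P'_i and thus P'_i = P_i ⊕ C_i ⊕ C'_i.
P'1: 0x8C ⊕ 0x47 ⊕ 0x1B = 0xD0.
P'2: 0x30 ⊕ 0x3B ⊕ 0x1E = 0x15.
P'3: 0x33 ⊕ 0x78 ⊕ 0x8D = 0xC6.
P'4: 0xC6 ⊕ 0x4A ⊕ 0x5B = 0xD7.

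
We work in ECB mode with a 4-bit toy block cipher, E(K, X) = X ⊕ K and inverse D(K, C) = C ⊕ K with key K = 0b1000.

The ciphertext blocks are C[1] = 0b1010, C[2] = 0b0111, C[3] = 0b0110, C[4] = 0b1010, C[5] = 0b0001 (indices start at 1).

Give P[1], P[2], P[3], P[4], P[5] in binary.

P[1] = 0b0010, P[2] = 0b1111, P[3] = 0b1110, P[4] = 0b0010, P[5] = 0b1001

ECB decryption: P_i = D(K, C_i).
P[1]: D(K, 0b1010) = 0b0010.
P[2]: D(K, 0b0111) = 0b1111.
P[3]: D(K, 0b0110) = 0b1110.
P[4]: D(K, 0b1010) = 0b0010.
P[5]: D(K, 0b0001) = 0b1001.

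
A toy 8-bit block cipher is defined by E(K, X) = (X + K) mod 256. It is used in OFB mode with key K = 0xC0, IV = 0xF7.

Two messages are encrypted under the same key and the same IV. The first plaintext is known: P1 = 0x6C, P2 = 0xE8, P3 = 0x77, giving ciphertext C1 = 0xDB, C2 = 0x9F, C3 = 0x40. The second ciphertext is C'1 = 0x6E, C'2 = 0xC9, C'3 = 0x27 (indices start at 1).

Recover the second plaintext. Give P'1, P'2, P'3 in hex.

In OFB with a reused IV, both messages share the same keystream S_i, so C_i ⊕ C'_i = P_i ⊕ P'_i and thus P'_i = P_i ⊕ C_i ⊕ C'_i.
P'1: 0x6C ⊕ 0xDB ⊕ 0x6E = 0xD9.
P'2: 0xE8 ⊕ 0x9F ⊕ 0xC9 = 0xBE.
P'3: 0x77 ⊕ 0x40 ⊕ 0x27 = 0x10.

P'1 = 0xD9, P'2 = 0xBE, P'3 = 0x10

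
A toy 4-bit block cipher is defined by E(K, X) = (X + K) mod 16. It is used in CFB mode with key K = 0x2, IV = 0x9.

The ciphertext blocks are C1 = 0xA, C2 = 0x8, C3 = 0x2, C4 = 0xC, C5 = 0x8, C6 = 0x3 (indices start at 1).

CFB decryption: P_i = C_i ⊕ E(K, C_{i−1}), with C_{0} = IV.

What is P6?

P6 = 0x9

P6: E(K, 0x8) = 0xA; 0x3 ⊕ 0xA = 0x9.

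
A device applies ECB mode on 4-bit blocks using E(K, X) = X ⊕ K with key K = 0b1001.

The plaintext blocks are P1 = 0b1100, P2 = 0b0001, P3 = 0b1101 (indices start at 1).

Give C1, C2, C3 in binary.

C1 = 0b0101, C2 = 0b1000, C3 = 0b0100

ECB encryption: C_i = E(K, P_i).
C1: E(K, 0b1100) = 0b0101.
C2: E(K, 0b0001) = 0b1000.
C3: E(K, 0b1101) = 0b0100.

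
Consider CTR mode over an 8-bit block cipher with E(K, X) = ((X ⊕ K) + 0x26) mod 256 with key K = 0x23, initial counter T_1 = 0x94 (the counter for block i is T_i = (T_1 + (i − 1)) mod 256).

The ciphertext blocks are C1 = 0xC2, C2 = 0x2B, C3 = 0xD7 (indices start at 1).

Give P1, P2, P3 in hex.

CTR decryption: S_i = E(K, T_i) where T_i is the counter for block i; P_i = C_i ⊕ S_i.
P1: T = 0x94, S = E(K, T) = 0xDD; 0xC2 ⊕ 0xDD = 0x1F.
P2: T = 0x95, S = E(K, T) = 0xDC; 0x2B ⊕ 0xDC = 0xF7.
P3: T = 0x96, S = E(K, T) = 0xDB; 0xD7 ⊕ 0xDB = 0x0C.

P1 = 0x1F, P2 = 0xF7, P3 = 0x0C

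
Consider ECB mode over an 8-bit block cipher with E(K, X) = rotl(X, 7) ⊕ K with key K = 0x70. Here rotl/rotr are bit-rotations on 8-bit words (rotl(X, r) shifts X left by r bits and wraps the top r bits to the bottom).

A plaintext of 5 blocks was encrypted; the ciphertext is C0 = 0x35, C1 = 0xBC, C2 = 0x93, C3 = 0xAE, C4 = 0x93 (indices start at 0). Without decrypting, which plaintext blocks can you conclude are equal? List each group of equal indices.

ECB encrypts each block independently with the same key, so equal ciphertext blocks imply equal plaintext blocks.
C2 = C4 = 0x93, so P2 = P4.

P2 = P4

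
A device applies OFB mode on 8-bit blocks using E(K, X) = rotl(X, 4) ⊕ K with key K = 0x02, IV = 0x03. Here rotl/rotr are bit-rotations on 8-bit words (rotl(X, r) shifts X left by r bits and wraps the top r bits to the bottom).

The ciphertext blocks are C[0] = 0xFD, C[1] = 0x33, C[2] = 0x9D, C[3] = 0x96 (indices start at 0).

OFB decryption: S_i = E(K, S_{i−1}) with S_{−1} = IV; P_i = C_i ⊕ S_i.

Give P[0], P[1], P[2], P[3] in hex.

P[0]: S = E(K, 0x03) = 0x32; 0xFD ⊕ 0x32 = 0xCF.
P[1]: S = E(K, 0x32) = 0x21; 0x33 ⊕ 0x21 = 0x12.
P[2]: S = E(K, 0x21) = 0x10; 0x9D ⊕ 0x10 = 0x8D.
P[3]: S = E(K, 0x10) = 0x03; 0x96 ⊕ 0x03 = 0x95.

P[0] = 0xCF, P[1] = 0x12, P[2] = 0x8D, P[3] = 0x95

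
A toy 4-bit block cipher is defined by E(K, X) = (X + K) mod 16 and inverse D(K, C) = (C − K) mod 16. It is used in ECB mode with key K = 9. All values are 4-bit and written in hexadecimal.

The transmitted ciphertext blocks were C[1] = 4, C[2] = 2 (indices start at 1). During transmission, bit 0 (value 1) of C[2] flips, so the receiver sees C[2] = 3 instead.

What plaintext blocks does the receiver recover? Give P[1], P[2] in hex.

P[1] = B, P[2] = A

ECB decryption: P_i = D(K, C_i).
Only C[2] changed, to 3. In ECB, a change in C_i affects only P_i. Decrypting the received ciphertext:
P[1]: D(K, 4) = B.
P[2]: D(K, 3) = A.
Blocks that differ from the original plaintext: P[2].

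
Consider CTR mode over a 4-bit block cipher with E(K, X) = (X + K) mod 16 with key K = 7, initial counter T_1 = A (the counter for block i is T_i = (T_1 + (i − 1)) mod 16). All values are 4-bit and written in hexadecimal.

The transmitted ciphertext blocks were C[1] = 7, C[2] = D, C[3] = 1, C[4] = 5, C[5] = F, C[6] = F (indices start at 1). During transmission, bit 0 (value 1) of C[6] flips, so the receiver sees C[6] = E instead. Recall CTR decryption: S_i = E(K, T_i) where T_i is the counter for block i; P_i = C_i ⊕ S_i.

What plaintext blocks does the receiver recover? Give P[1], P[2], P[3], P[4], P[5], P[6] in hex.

P[1] = 6, P[2] = F, P[3] = 2, P[4] = 1, P[5] = A, P[6] = 8

Only C[6] changed, to E. In CTR, a change in C_i flips the same bit in P_i only; the keystream is unaffected. Decrypting the received ciphertext:
P[1]: T = A, S = E(K, T) = 1; 7 ⊕ 1 = 6.
P[2]: T = B, S = E(K, T) = 2; D ⊕ 2 = F.
P[3]: T = C, S = E(K, T) = 3; 1 ⊕ 3 = 2.
P[4]: T = D, S = E(K, T) = 4; 5 ⊕ 4 = 1.
P[5]: T = E, S = E(K, T) = 5; F ⊕ 5 = A.
P[6]: T = F, S = E(K, T) = 6; E ⊕ 6 = 8.
Blocks that differ from the original plaintext: P[6].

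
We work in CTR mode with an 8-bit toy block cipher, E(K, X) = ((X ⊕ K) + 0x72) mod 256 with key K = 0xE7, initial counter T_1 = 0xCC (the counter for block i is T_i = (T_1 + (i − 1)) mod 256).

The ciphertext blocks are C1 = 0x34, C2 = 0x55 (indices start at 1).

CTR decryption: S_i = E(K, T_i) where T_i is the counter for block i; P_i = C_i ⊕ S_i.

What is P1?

P1 = 0xA9

P1: T = 0xCC, S = E(K, T) = 0x9D; 0x34 ⊕ 0x9D = 0xA9.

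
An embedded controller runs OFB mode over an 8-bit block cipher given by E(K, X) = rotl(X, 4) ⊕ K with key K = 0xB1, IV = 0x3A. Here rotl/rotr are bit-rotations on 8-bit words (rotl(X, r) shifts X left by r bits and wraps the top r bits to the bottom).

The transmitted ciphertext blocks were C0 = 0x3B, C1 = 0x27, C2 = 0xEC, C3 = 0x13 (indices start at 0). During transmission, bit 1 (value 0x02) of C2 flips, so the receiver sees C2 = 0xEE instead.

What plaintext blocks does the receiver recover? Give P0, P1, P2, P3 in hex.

OFB decryption: S_i = E(K, S_{i−1}) with S_{−1} = IV; P_i = C_i ⊕ S_i.
Only C2 changed, to 0xEE. In OFB, a change in C_i flips the same bit in P_i only; the keystream is unaffected. Decrypting the received ciphertext:
P0: S = E(K, 0x3A) = 0x12; 0x3B ⊕ 0x12 = 0x29.
P1: S = E(K, 0x12) = 0x90; 0x27 ⊕ 0x90 = 0xB7.
P2: S = E(K, 0x90) = 0xB8; 0xEE ⊕ 0xB8 = 0x56.
P3: S = E(K, 0xB8) = 0x3A; 0x13 ⊕ 0x3A = 0x29.
Blocks that differ from the original plaintext: P2.

P0 = 0x29, P1 = 0xB7, P2 = 0x56, P3 = 0x29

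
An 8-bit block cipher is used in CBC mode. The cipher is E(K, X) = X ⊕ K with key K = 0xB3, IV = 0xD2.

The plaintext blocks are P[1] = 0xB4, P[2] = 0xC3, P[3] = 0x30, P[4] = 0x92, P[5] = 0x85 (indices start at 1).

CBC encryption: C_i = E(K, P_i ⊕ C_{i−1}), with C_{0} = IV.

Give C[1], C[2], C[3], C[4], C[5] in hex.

C[1] = 0xD5, C[2] = 0xA5, C[3] = 0x26, C[4] = 0x07, C[5] = 0x31

C[1]: P[1] ⊕ 0xD2 = 0x66; E(K, 0x66) = 0xD5.
C[2]: P[2] ⊕ 0xD5 = 0x16; E(K, 0x16) = 0xA5.
C[3]: P[3] ⊕ 0xA5 = 0x95; E(K, 0x95) = 0x26.
C[4]: P[4] ⊕ 0x26 = 0xB4; E(K, 0xB4) = 0x07.
C[5]: P[5] ⊕ 0x07 = 0x82; E(K, 0x82) = 0x31.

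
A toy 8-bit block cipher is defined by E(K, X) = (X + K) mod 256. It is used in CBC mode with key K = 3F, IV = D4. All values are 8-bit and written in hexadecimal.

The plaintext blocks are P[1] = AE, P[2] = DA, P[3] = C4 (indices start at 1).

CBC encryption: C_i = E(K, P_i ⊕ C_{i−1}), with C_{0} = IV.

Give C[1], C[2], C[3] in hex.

C[1] = B9, C[2] = A2, C[3] = A5

C[1]: P[1] ⊕ D4 = 7A; E(K, 7A) = B9.
C[2]: P[2] ⊕ B9 = 63; E(K, 63) = A2.
C[3]: P[3] ⊕ A2 = 66; E(K, 66) = A5.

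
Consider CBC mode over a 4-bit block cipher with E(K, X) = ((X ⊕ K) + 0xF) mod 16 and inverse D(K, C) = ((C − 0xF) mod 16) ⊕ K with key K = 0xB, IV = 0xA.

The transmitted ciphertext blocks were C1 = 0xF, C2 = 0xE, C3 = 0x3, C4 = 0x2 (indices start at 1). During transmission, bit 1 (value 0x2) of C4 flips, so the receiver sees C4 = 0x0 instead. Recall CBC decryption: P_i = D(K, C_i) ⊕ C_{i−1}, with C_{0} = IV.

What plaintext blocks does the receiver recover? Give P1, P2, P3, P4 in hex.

P1 = 0x1, P2 = 0xB, P3 = 0x1, P4 = 0x9

Only C4 changed, to 0x0. In CBC, a change in C_i garbles P_i and flips the same bit in P_{i+1}. Decrypting the received ciphertext:
P1: D(K, 0xF) = 0xB; 0xB ⊕ 0xA = 0x1.
P2: D(K, 0xE) = 0x4; 0x4 ⊕ 0xF = 0xB.
P3: D(K, 0x3) = 0xF; 0xF ⊕ 0xE = 0x1.
P4: D(K, 0x0) = 0xA; 0xA ⊕ 0x3 = 0x9.
Blocks that differ from the original plaintext: P4.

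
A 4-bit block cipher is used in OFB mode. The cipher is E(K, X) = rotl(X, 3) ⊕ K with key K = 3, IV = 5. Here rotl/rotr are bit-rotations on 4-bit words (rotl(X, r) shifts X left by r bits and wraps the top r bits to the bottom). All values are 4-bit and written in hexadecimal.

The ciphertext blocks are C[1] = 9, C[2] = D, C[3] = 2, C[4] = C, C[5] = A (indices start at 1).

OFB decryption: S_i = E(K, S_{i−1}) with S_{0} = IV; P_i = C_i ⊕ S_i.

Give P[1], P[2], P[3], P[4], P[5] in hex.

P[1] = 0, P[2] = 2, P[3] = E, P[4] = 9, P[5] = 3

P[1]: S = E(K, 5) = 9; 9 ⊕ 9 = 0.
P[2]: S = E(K, 9) = F; D ⊕ F = 2.
P[3]: S = E(K, F) = C; 2 ⊕ C = E.
P[4]: S = E(K, C) = 5; C ⊕ 5 = 9.
P[5]: S = E(K, 5) = 9; A ⊕ 9 = 3.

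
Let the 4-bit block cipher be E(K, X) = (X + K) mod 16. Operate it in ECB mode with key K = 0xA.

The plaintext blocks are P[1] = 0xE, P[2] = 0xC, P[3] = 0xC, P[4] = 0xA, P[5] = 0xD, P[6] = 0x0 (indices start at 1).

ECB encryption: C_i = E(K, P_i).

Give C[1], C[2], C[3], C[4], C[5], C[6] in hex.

C[1] = 0x8, C[2] = 0x6, C[3] = 0x6, C[4] = 0x4, C[5] = 0x7, C[6] = 0xA

C[1]: E(K, 0xE) = 0x8.
C[2]: E(K, 0xC) = 0x6.
C[3]: E(K, 0xC) = 0x6.
C[4]: E(K, 0xA) = 0x4.
C[5]: E(K, 0xD) = 0x7.
C[6]: E(K, 0x0) = 0xA.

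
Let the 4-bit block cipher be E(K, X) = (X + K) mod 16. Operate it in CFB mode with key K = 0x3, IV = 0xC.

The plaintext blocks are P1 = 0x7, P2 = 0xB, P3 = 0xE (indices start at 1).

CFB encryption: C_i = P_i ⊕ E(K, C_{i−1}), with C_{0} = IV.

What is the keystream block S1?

C1: E(K, 0xC) = 0xF; 0x7 ⊕ 0xF = 0x8.
So S1 = 0xF.

0xF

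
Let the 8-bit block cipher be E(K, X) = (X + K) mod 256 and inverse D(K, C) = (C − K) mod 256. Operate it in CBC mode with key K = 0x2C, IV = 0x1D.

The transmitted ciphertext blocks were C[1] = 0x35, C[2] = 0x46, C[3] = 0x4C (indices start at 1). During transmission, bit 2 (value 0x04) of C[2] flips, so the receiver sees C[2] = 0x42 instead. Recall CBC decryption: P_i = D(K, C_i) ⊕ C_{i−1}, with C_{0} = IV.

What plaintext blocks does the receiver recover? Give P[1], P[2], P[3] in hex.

P[1] = 0x14, P[2] = 0x23, P[3] = 0x62

Only C[2] changed, to 0x42. In CBC, a change in C_i garbles P_i and flips the same bit in P_{i+1}. Decrypting the received ciphertext:
P[1]: D(K, 0x35) = 0x09; 0x09 ⊕ 0x1D = 0x14.
P[2]: D(K, 0x42) = 0x16; 0x16 ⊕ 0x35 = 0x23.
P[3]: D(K, 0x4C) = 0x20; 0x20 ⊕ 0x42 = 0x62.
Blocks that differ from the original plaintext: P[2], P[3].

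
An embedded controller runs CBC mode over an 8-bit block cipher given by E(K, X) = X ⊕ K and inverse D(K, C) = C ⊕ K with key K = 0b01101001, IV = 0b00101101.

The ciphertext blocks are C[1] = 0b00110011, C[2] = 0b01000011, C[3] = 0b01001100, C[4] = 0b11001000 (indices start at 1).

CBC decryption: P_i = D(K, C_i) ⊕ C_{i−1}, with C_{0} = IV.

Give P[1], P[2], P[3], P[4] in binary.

P[1] = 0b01110111, P[2] = 0b00011001, P[3] = 0b01100110, P[4] = 0b11101101

P[1]: D(K, 0b00110011) = 0b01011010; 0b01011010 ⊕ 0b00101101 = 0b01110111.
P[2]: D(K, 0b01000011) = 0b00101010; 0b00101010 ⊕ 0b00110011 = 0b00011001.
P[3]: D(K, 0b01001100) = 0b00100101; 0b00100101 ⊕ 0b01000011 = 0b01100110.
P[4]: D(K, 0b11001000) = 0b10100001; 0b10100001 ⊕ 0b01001100 = 0b11101101.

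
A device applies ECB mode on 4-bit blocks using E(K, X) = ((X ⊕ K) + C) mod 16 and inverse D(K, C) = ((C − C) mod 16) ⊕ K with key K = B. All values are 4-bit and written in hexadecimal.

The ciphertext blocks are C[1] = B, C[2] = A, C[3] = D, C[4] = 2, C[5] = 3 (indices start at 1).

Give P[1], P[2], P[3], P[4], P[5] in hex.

ECB decryption: P_i = D(K, C_i).
P[1]: D(K, B) = 4.
P[2]: D(K, A) = 5.
P[3]: D(K, D) = A.
P[4]: D(K, 2) = D.
P[5]: D(K, 3) = C.

P[1] = 4, P[2] = 5, P[3] = A, P[4] = D, P[5] = C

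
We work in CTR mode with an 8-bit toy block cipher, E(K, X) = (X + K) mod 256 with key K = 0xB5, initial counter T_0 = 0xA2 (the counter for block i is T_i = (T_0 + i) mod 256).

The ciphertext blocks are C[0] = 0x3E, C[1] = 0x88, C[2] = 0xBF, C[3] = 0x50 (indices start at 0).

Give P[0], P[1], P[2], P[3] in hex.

P[0] = 0x69, P[1] = 0xD0, P[2] = 0xE6, P[3] = 0x0A

CTR decryption: S_i = E(K, T_i) where T_i is the counter for block i; P_i = C_i ⊕ S_i.
P[0]: T = 0xA2, S = E(K, T) = 0x57; 0x3E ⊕ 0x57 = 0x69.
P[1]: T = 0xA3, S = E(K, T) = 0x58; 0x88 ⊕ 0x58 = 0xD0.
P[2]: T = 0xA4, S = E(K, T) = 0x59; 0xBF ⊕ 0x59 = 0xE6.
P[3]: T = 0xA5, S = E(K, T) = 0x5A; 0x50 ⊕ 0x5A = 0x0A.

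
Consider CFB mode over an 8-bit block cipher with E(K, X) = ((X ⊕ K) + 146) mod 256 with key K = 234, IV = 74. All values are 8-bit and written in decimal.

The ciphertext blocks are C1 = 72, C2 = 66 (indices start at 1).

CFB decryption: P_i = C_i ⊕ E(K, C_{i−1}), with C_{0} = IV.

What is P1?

P1: E(K, 74) = 50; 72 ⊕ 50 = 122.

P1 = 122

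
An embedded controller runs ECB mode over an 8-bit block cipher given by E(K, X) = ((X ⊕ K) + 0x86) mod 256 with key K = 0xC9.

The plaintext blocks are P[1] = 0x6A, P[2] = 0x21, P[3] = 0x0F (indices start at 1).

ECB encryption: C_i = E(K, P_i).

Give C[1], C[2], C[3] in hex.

C[1] = 0x29, C[2] = 0x6E, C[3] = 0x4C

C[1]: E(K, 0x6A) = 0x29.
C[2]: E(K, 0x21) = 0x6E.
C[3]: E(K, 0x0F) = 0x4C.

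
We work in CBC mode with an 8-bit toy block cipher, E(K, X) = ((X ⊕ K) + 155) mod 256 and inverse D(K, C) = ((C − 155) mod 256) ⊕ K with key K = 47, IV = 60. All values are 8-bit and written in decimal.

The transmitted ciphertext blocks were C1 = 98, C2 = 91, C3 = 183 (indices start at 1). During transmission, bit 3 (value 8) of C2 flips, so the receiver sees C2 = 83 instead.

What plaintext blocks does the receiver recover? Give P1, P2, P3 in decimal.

P1 = 212, P2 = 245, P3 = 96

CBC decryption: P_i = D(K, C_i) ⊕ C_{i−1}, with C_{0} = IV.
Only C2 changed, to 83. In CBC, a change in C_i garbles P_i and flips the same bit in P_{i+1}. Decrypting the received ciphertext:
P1: D(K, 98) = 232; 232 ⊕ 60 = 212.
P2: D(K, 83) = 151; 151 ⊕ 98 = 245.
P3: D(K, 183) = 51; 51 ⊕ 83 = 96.
Blocks that differ from the original plaintext: P2, P3.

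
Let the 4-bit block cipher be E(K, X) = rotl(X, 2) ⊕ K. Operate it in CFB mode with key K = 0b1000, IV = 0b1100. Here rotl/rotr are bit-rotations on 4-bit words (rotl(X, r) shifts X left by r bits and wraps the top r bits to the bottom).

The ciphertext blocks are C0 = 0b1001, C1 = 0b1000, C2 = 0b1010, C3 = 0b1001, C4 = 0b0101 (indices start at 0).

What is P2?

CFB decryption: P_i = C_i ⊕ E(K, C_{i−1}), with C_{−1} = IV.
P2: E(K, 0b1000) = 0b1010; 0b1010 ⊕ 0b1010 = 0b0000.

P2 = 0b0000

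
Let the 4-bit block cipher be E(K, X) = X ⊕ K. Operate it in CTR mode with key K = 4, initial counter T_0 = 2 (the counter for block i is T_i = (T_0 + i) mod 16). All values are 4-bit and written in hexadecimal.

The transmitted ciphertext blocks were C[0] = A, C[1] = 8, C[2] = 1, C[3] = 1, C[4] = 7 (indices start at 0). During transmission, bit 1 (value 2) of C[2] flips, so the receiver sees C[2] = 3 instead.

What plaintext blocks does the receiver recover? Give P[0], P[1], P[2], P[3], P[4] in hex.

CTR decryption: S_i = E(K, T_i) where T_i is the counter for block i; P_i = C_i ⊕ S_i.
Only C[2] changed, to 3. In CTR, a change in C_i flips the same bit in P_i only; the keystream is unaffected. Decrypting the received ciphertext:
P[0]: T = 2, S = E(K, T) = 6; A ⊕ 6 = C.
P[1]: T = 3, S = E(K, T) = 7; 8 ⊕ 7 = F.
P[2]: T = 4, S = E(K, T) = 0; 3 ⊕ 0 = 3.
P[3]: T = 5, S = E(K, T) = 1; 1 ⊕ 1 = 0.
P[4]: T = 6, S = E(K, T) = 2; 7 ⊕ 2 = 5.
Blocks that differ from the original plaintext: P[2].

P[0] = C, P[1] = F, P[2] = 3, P[3] = 0, P[4] = 5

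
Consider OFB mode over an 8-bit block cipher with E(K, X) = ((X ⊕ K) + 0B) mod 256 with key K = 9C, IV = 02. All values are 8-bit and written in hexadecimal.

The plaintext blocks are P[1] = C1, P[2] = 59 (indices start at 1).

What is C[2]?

OFB encryption: S_i = E(K, S_{i−1}) with S_{0} = IV; C_i = P_i ⊕ S_i.
C[1]: S = E(K, 02) = A9; C1 ⊕ A9 = 68.
C[2]: S = E(K, A9) = 40; 59 ⊕ 40 = 19.

C[2] = 19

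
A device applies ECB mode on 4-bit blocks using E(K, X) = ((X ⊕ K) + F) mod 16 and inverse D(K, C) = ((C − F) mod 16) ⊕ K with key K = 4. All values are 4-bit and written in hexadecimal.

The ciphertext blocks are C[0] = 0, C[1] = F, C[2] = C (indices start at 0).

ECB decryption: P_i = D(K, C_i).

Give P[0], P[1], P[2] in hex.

P[0] = 5, P[1] = 4, P[2] = 9

P[0]: D(K, 0) = 5.
P[1]: D(K, F) = 4.
P[2]: D(K, C) = 9.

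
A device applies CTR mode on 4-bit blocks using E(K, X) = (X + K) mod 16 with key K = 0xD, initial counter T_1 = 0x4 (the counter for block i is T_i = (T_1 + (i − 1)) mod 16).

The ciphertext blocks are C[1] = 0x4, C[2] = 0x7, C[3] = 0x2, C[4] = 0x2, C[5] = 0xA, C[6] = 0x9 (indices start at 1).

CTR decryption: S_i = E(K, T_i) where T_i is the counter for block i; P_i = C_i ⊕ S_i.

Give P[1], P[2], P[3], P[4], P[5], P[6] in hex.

P[1] = 0x5, P[2] = 0x5, P[3] = 0x1, P[4] = 0x6, P[5] = 0xF, P[6] = 0xF

P[1]: T = 0x4, S = E(K, T) = 0x1; 0x4 ⊕ 0x1 = 0x5.
P[2]: T = 0x5, S = E(K, T) = 0x2; 0x7 ⊕ 0x2 = 0x5.
P[3]: T = 0x6, S = E(K, T) = 0x3; 0x2 ⊕ 0x3 = 0x1.
P[4]: T = 0x7, S = E(K, T) = 0x4; 0x2 ⊕ 0x4 = 0x6.
P[5]: T = 0x8, S = E(K, T) = 0x5; 0xA ⊕ 0x5 = 0xF.
P[6]: T = 0x9, S = E(K, T) = 0x6; 0x9 ⊕ 0x6 = 0xF.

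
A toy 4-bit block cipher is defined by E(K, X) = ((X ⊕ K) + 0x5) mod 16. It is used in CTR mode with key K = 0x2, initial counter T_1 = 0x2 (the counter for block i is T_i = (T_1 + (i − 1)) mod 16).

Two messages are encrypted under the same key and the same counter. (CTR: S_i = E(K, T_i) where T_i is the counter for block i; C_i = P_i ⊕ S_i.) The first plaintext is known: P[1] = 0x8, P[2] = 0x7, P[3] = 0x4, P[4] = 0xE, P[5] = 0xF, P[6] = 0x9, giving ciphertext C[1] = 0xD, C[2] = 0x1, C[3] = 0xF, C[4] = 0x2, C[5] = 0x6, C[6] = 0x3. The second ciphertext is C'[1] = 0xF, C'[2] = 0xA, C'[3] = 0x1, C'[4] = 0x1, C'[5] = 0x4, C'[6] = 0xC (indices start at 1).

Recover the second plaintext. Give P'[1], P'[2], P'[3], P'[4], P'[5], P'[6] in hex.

P'[1] = 0xA, P'[2] = 0xC, P'[3] = 0xA, P'[4] = 0xD, P'[5] = 0xD, P'[6] = 0x6

In CTR with a reused counter, both messages share the same keystream S_i, so C_i ⊕ C'_i = P_i ⊕ P'_i and thus P'_i = P_i ⊕ C_i ⊕ C'_i.
P'[1]: 0x8 ⊕ 0xD ⊕ 0xF = 0xA.
P'[2]: 0x7 ⊕ 0x1 ⊕ 0xA = 0xC.
P'[3]: 0x4 ⊕ 0xF ⊕ 0x1 = 0xA.
P'[4]: 0xE ⊕ 0x2 ⊕ 0x1 = 0xD.
P'[5]: 0xF ⊕ 0x6 ⊕ 0x4 = 0xD.
P'[6]: 0x9 ⊕ 0x3 ⊕ 0xC = 0x6.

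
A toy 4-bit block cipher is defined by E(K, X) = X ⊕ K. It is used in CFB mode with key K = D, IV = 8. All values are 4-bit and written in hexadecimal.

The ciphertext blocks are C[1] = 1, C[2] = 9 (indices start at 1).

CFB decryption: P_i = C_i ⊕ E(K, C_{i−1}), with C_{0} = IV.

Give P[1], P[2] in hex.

P[1]: E(K, 8) = 5; 1 ⊕ 5 = 4.
P[2]: E(K, 1) = C; 9 ⊕ C = 5.

P[1] = 4, P[2] = 5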